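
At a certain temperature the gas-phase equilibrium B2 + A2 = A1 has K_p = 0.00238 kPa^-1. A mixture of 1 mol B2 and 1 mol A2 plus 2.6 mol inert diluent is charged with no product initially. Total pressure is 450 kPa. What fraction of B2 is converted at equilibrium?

X = 0.167

Let X = conversion of B2 (basis 1 mol B2); extent of reaction ξ = X.
At extent ξ: n_B2 = 1 − X; n_A2 = 1 − X; n_A1 = X; n_I = 2.6 (inert).
Total moles n_T = 4.6 − X.
Mole fractions y_i = n_i/n_T; K_p = p_A1 / (p_B2 p_A2) with p_i = y_i·P.
Equating to 0.00238 kPa^-1 and solving on 0 < X < 1: X = 0.167.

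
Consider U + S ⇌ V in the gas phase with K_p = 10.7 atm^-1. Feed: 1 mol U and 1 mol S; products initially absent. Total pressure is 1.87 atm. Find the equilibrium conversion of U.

Basis: 1 mol U initially; let X = conversion of U. Extent ξ = X.
Mole table: n_U = 1 − X; n_S = 1 − X; n_V = X.
Total moles n_T = 2 − X.
y_i = n_i/n_T, p_i = y_i·P. K_p = p_V / (p_U p_S).
Equating to 10.7 atm^-1 and solving on 0 < X < 1: X = 0.782.

X = 0.782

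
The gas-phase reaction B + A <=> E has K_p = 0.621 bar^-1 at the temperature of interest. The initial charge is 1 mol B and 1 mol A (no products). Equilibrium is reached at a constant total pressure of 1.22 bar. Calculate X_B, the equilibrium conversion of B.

Take 1 mol B as basis and let X be its fractional conversion, so ξ = X.
Mole table: n_B = 1 − X; n_A = 1 − X; n_E = X.
Summing: n_T = 2 − X.
y_i = n_i/n_T, p_i = y_i·P. K_p = p_E / (p_B p_A).
Substituting and setting equal to 0.621 bar^-1 gives a polynomial in X; the root in (0,1) is X = 0.246.

X = 0.246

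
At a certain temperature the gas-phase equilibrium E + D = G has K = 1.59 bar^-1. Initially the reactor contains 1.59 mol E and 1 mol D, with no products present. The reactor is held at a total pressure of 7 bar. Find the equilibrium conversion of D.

X = 0.828

Take 1 mol D as basis and let X be its fractional conversion, so ξ = X.
Mole table: n_E = 1.59 − X; n_D = 1 − X; n_G = X.
n_T = Σnᵢ = 2.59 − X.
With p_i = (n_i/n_T)P, K = p_G / (p_E p_D).
Substituting and setting equal to 1.59 bar^-1 gives a polynomial in X; the root in (0,1) is X = 0.828.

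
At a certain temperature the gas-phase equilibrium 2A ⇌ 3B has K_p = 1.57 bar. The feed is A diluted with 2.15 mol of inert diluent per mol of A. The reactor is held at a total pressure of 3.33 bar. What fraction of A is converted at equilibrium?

Take 1 mol A as basis and let X be its fractional conversion, so ξ = 0.5X.
Mole table: n_A = 1 − X; n_B = 1.5X; n_I = 2.15 (inert).
n_T = Σnᵢ = 3.15 + 0.5X.
y_i = n_i/n_T, p_i = y_i·P. K_p = p_B^3 / (p_A^2).
Equating to 1.57 bar and solving on 0 < X < 1: X = 0.495.

X = 0.495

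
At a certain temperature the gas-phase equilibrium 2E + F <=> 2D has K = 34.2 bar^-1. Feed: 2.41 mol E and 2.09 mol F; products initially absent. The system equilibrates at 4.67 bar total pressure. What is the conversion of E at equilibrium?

X = 0.874

Take 2.41 mol E as basis and let X be its fractional conversion, so ξ = 1.21X.
At extent ξ: n_E = 2.41 − 2.41X; n_F = 2.09 − 1.21X; n_D = 2.41X.
Total moles n_T = 4.5 − 1.21X.
Mole fractions y_i = n_i/n_T; K = p_D^2 / (p_E^2 p_F) with p_i = y_i·P.
This yields a degree-3 equation in X; solving on (0,1), X = 0.874.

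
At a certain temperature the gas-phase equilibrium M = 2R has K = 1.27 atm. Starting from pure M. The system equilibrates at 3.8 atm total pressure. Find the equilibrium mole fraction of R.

Let X = conversion of M (basis 1 mol M); extent of reaction ξ = X.
Mole table: n_M = 1 − X; n_R = 2X.
Total moles n_T = 1 + X.
With p_i = (n_i/n_T)P, K = p_R^2 / (p_M).
Substituting and setting equal to 1.27 atm gives a polynomial in X; the root in (0,1) is X = 0.278.
Then n_R = 0.555, n_T = 1.28, so y_R = 0.435.

y_R = 0.435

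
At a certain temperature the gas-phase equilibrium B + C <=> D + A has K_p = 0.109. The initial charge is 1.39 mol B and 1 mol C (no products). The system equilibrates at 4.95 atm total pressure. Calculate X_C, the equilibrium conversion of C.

Basis: 1 mol C initially; let X = conversion of C. Extent ξ = X.
At extent ξ: n_B = 1.39 − X; n_C = 1 − X; n_D = X; n_A = X.
n_T stays at 2.39 (no change in mole number).
y_i = n_i/n_T, p_i = y_i·P. K_p = p_D p_A / (p_B p_C).
Equating to 0.109 and solving on 0 < X < 1: X = 0.291.

X = 0.291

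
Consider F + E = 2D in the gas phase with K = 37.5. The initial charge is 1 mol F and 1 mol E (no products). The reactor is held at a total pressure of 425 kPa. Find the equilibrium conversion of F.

Take 1 mol F as basis and let X be its fractional conversion, so ξ = X.
Mole table: n_F = 1 − X; n_E = 1 − X; n_D = 2X.
n_T stays at 2 (no change in mole number).
With p_i = (n_i/n_T)P, K = p_D^2 / (p_F p_E).
Setting this equal to 37.5 and taking the physical root (0 < X < 1) gives X = 0.754.

X = 0.754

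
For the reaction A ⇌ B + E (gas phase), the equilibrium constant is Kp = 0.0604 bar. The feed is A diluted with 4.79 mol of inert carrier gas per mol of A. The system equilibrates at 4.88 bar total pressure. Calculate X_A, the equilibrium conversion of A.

Take 1 mol A as basis and let X be its fractional conversion, so ξ = X.
Moles: n_A = 1 − X; n_B = X; n_E = X; n_I = 4.79 (inert).
Summing: n_T = 5.79 + X.
Mole fractions y_i = n_i/n_T; Kp = p_B p_E / (p_A) with p_i = y_i·P.
Setting this equal to 0.0604 bar and taking the physical root (0 < X < 1) gives X = 0.238.

X = 0.238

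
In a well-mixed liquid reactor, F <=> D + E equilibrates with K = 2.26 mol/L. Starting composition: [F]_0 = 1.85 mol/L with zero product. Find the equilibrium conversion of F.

X = 0.652

Let X = conversion of F; extent ξ = 1.85·X mol/L.
Concentrations: [F] = 1.85 − 1.85X; [D] = 1.85X; [E] = 1.85X.
K = [D] [E] / ([F]).
Solving K = 2.26 for X ∈ (0,1): X = 0.652.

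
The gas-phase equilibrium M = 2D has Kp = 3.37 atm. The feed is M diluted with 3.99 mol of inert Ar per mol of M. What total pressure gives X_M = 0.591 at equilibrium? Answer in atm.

Take 1 mol M as basis and let X be its fractional conversion, so ξ = X.
Mole table: n_M = 1 − X; n_D = 2X; n_I = 3.99 (inert).
n_T = Σnᵢ = 4.99 + X.
Kp = p_D^2 / (p_M) with p_i = (n_i/n_T)·P.
At X = 0.591: the mole-fraction product g(X) = Π y_i^ν_i = 0.6121. Since Kp = g(X)·P^{1}, P = (Kp/g)^(1/1) = (3.37/0.6121)^(1/1) = 5.51 atm.

P = 5.51 atm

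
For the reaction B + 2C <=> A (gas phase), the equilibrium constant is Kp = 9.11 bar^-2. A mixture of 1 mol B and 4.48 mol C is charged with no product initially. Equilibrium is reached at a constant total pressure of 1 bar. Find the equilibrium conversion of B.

X = 0.832

Basis: 1 mol B initially; let X = conversion of B. Extent ξ = X.
Moles: n_B = 1 − X; n_C = 4.48 − 2X; n_A = X.
n_T = Σnᵢ = 5.48 − 2X.
With p_i = (n_i/n_T)P, Kp = p_A / (p_B p_C^2).
Equating to 9.11 bar^-2 and solving on 0 < X < 1: X = 0.832.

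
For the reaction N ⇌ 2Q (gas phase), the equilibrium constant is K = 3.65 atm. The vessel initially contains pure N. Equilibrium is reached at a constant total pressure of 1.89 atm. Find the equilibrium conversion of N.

Take 1 mol N as basis and let X be its fractional conversion, so ξ = X.
Moles: n_N = 1 − X; n_Q = 2X.
Summing: n_T = 1 + X.
y_i = n_i/n_T, p_i = y_i·P. K = p_Q^2 / (p_N).
Setting this equal to 3.65 atm and taking the physical root (0 < X < 1) gives X = 0.571.

X = 0.571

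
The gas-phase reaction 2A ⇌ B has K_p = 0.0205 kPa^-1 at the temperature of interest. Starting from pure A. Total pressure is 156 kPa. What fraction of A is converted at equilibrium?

Take 1 mol A as basis and let X be its fractional conversion, so ξ = 0.5X.
Mole table: n_A = 1 − X; n_B = 0.5X.
Total moles n_T = 1 − 0.5X.
With p_i = (n_i/n_T)P, K_p = p_B / (p_A^2).
Substituting and setting equal to 0.0205 kPa^-1 gives a polynomial in X; the root in (0,1) is X = 0.731.

X = 0.731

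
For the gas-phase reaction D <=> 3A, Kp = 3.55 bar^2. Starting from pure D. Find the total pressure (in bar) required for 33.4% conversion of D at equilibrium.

Let X = conversion of D (basis 1 mol D); extent of reaction ξ = X.
Mole table: n_D = 1 − X; n_A = 3X.
n_T = Σnᵢ = 1 + 2X.
Kp = p_A^3 / (p_D) with p_i = (n_i/n_T)·P.
At X = 0.334: the mole-fraction product g(X) = Π y_i^ν_i = 0.5429. Since Kp = g(X)·P^{2}, P = (Kp/g)^(1/2) = (3.55/0.5429)^(1/2) = 2.56 bar.

P = 2.56 bar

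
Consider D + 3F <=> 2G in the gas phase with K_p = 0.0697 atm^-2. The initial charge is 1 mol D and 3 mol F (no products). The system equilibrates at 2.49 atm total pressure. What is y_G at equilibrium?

y_G = 0.153

Let X = conversion of D (basis 1 mol D); extent of reaction ξ = X.
Moles: n_D = 1 − X; n_F = 3 − 3X; n_G = 2X.
Total moles n_T = 4 − 2X.
Mole fractions y_i = n_i/n_T; K_p = p_G^2 / (p_D p_F^3) with p_i = y_i·P.
Setting this equal to 0.0697 atm^-2 and taking the physical root (0 < X < 1) gives X = 0.266.
Then n_G = 0.531, n_T = 3.47, so y_G = 0.153.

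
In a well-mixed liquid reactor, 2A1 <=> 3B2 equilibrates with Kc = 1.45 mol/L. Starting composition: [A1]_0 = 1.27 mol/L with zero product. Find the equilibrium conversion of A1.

Let X = conversion of A1; extent ξ = 1.27X/2 mol/L.
Concentrations: [A1] = 1.27 − 1.27X; [B2] = 1.91X.
Kc = [B2]^3 / ([A1]^2).
Solving Kc = 1.45 for X ∈ (0,1): X = 0.461.

X = 0.461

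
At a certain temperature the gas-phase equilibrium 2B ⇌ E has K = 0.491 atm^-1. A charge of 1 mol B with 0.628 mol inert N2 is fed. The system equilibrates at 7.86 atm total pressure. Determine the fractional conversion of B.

Let X = conversion of B (basis 1 mol B); extent of reaction ξ = 0.5X.
At extent ξ: n_B = 1 − X; n_E = 0.5X; n_I = 0.628 (inert).
Summing: n_T = 1.63 − 0.5X.
With p_i = (n_i/n_T)P, K = p_E / (p_B^2).
Substituting and setting equal to 0.491 atm^-1 gives a polynomial in X; the root in (0,1) is X = 0.666.

X = 0.666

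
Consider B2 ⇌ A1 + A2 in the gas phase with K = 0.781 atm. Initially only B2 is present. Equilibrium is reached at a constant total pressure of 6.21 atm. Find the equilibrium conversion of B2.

Take 1 mol B2 as basis and let X be its fractional conversion, so ξ = X.
Moles: n_B2 = 1 − X; n_A1 = X; n_A2 = X.
Total moles n_T = 1 + X.
y_i = n_i/n_T, p_i = y_i·P. K = p_A1 p_A2 / (p_B2).
Equating to 0.781 atm and solving on 0 < X < 1: X = 0.334.

X = 0.334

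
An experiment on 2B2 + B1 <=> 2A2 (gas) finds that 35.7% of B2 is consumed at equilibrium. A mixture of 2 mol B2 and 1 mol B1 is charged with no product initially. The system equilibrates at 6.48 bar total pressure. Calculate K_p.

Let X = conversion of B2 (basis 2 mol B2); extent of reaction ξ = X.
Mole table: n_B2 = 2 − 2X; n_B1 = 1 − X; n_A2 = 2X.
Total moles n_T = 3 − X.
At X = 0.357: n_B2 = 1.29, n_B1 = 0.643, n_A2 = 0.714, n_T = 2.64.
p_i = (n_i/n_T)·P. K_p = p_A2^2 / (p_B2^2 p_B1) = 0.196 bar^-1.

K_p = 0.196 bar^-1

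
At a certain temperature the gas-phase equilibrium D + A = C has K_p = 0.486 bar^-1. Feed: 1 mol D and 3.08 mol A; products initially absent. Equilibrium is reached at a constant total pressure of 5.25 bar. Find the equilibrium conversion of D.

X = 0.644

Let X = conversion of D (basis 1 mol D); extent of reaction ξ = X.
Mole table: n_D = 1 − X; n_A = 3.08 − X; n_C = X.
n_T = Σnᵢ = 4.08 − X.
Mole fractions y_i = n_i/n_T; K_p = p_C / (p_D p_A) with p_i = y_i·P.
This yields a degree-2 equation in X; solving on (0,1), X = 0.644.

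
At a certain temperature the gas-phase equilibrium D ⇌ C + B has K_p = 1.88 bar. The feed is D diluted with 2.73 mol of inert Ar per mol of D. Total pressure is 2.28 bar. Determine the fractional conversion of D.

Basis: 1 mol D initially; let X = conversion of D. Extent ξ = X.
Moles: n_D = 1 − X; n_C = X; n_B = X; n_I = 2.73 (inert).
Summing: n_T = 3.73 + X.
y_i = n_i/n_T, p_i = y_i·P. K_p = p_C p_B / (p_D).
Substituting and setting equal to 1.88 bar gives a polynomial in X; the root in (0,1) is X = 0.821.

X = 0.821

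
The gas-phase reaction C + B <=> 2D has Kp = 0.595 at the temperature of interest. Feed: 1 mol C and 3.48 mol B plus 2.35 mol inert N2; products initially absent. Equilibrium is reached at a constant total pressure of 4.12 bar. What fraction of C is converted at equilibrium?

Let X = conversion of C (basis 1 mol C); extent of reaction ξ = X.
Mole table: n_C = 1 − X; n_B = 3.48 − X; n_D = 2X; n_I = 2.35 (inert).
Total moles n_T = 6.83 (Δν = 0, constant).
Mole fractions y_i = n_i/n_T; Kp = p_D^2 / (p_C p_B) with p_i = y_i·P.
Setting this equal to 0.595 and taking the physical root (0 < X < 1) gives X = 0.481.

X = 0.481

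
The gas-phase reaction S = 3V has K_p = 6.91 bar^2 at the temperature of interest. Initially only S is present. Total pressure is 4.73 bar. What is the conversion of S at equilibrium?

X = 0.271

Let X = conversion of S (basis 1 mol S); extent of reaction ξ = X.
Moles: n_S = 1 − X; n_V = 3X.
n_T = Σnᵢ = 1 + 2X.
Mole fractions y_i = n_i/n_T; K_p = p_V^3 / (p_S) with p_i = y_i·P.
Equating to 6.91 bar^2 and solving on 0 < X < 1: X = 0.271.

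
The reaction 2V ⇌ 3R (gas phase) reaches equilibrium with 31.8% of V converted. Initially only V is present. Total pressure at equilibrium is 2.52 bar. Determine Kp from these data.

Take 1 mol V as basis and let X be its fractional conversion, so ξ = 0.5X.
Moles: n_V = 1 − X; n_R = 1.5X.
Total moles n_T = 1 + 0.5X.
At X = 0.318: n_V = 0.682, n_R = 0.477, n_T = 1.16.
p_i = (n_i/n_T)·P. Kp = p_R^3 / (p_V^2) = 0.507 bar.

Kp = 0.507 bar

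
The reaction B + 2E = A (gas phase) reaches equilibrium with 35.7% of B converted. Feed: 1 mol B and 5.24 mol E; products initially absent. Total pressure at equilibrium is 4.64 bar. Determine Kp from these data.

Kp = 0.0384 bar^-2

Basis: 1 mol B initially; let X = conversion of B. Extent ξ = X.
Moles: n_B = 1 − X; n_E = 5.24 − 2X; n_A = X.
Total moles n_T = 6.24 − 2X.
At X = 0.357: n_B = 0.643, n_E = 4.53, n_A = 0.357, n_T = 5.53.
p_i = (n_i/n_T)·P. Kp = p_A / (p_B p_E^2) = 0.0384 bar^-2.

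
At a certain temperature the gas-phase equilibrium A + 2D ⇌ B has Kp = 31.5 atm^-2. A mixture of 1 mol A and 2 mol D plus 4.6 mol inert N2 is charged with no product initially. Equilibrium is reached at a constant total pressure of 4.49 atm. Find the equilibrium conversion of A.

Let X = conversion of A (basis 1 mol A); extent of reaction ξ = X.
Moles: n_A = 1 − X; n_D = 2 − 2X; n_B = X; n_I = 4.6 (inert).
Summing: n_T = 7.6 − 2X.
Mole fractions y_i = n_i/n_T; Kp = p_B / (p_A p_D^2) with p_i = y_i·P.
Setting this equal to 31.5 atm^-2 and taking the physical root (0 < X < 1) gives X = 0.776.

X = 0.776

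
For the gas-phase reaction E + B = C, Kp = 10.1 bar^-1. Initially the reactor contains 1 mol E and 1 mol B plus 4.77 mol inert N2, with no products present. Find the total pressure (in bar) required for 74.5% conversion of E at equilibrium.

P = 6.83 bar

Take 1 mol E as basis and let X be its fractional conversion, so ξ = X.
Species balance: n_E = 1 − X; n_B = 1 − X; n_C = X; n_I = 4.77 (inert).
Summing: n_T = 6.77 − X.
Kp = p_C / (p_E p_B) with p_i = (n_i/n_T)·P.
At X = 0.745: the mole-fraction product g(X) = Π y_i^ν_i = 69.03. Since Kp = g(X)·P^{-1}, P = (g/Kp)^(1/1) = (69.03/10.1)^(1/1) = 6.83 bar.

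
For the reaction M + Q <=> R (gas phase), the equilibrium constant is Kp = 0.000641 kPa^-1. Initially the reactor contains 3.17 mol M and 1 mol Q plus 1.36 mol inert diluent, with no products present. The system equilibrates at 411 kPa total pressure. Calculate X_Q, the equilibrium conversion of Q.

X = 0.129

Let X = conversion of Q (basis 1 mol Q); extent of reaction ξ = X.
At extent ξ: n_M = 3.17 − X; n_Q = 1 − X; n_R = X; n_I = 1.36 (inert).
n_T = Σnᵢ = 5.53 − X.
y_i = n_i/n_T, p_i = y_i·P. Kp = p_R / (p_M p_Q).
Substituting and setting equal to 0.000641 kPa^-1 gives a polynomial in X; the root in (0,1) is X = 0.129.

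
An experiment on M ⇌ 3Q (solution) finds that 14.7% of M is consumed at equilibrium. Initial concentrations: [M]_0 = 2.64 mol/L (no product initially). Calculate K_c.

Let X = conversion of M.
Concentrations: [M] = 2.64 − 2.64X; [Q] = 7.92X.
At X = 0.147: [M] = 2.25, [Q] = 1.16.
K_c = [Q]^3 / ([M]) = 0.701 (mol/L)^2.

K_c = 0.701 (mol/L)^2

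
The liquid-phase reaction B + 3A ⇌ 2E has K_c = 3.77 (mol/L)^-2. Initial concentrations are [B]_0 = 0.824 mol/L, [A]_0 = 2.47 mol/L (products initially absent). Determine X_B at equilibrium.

X = 0.615

Let X = conversion of B; extent ξ = 0.824·X mol/L.
Concentrations: [B] = 0.824 − 0.824X; [A] = 2.47 − 2.47X; [E] = 1.65X.
K_c = [E]^2 / ([B] [A]^3).
Setting equal to 3.77 and solving for X on (0,1) gives X = 0.615.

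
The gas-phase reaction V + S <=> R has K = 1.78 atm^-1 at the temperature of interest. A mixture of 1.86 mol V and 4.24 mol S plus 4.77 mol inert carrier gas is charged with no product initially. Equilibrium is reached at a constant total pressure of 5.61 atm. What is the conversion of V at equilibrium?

X = 0.750

Let X = conversion of V (basis 1.86 mol V); extent of reaction ξ = 1.86X.
Mole table: n_V = 1.86 − 1.86X; n_S = 4.24 − 1.86X; n_R = 1.86X; n_I = 4.77 (inert).
Total moles n_T = 10.9 − 1.86X.
With p_i = (n_i/n_T)P, K = p_R / (p_V p_S).
Setting this equal to 1.78 atm^-1 and taking the physical root (0 < X < 1) gives X = 0.750.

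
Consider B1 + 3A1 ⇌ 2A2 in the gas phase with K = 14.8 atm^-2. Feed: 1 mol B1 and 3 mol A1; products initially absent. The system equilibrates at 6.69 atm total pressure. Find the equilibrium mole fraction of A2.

Take 1 mol B1 as basis and let X be its fractional conversion, so ξ = X.
Mole table: n_B1 = 1 − X; n_A1 = 3 − 3X; n_A2 = 2X.
Total moles n_T = 4 − 2X.
With p_i = (n_i/n_T)P, K = p_A2^2 / (p_B1 p_A1^3).
This yields a degree-4 equation in X; solving on (0,1), X = 0.830.
Then n_A2 = 1.66, n_T = 2.34, so y_A2 = 0.709.

y_A2 = 0.709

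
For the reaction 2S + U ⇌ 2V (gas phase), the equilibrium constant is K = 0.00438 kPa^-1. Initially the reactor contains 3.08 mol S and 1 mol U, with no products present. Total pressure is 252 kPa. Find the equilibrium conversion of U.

Take 1 mol U as basis and let X be its fractional conversion, so ξ = X.
Moles: n_S = 3.08 − 2X; n_U = 1 − X; n_V = 2X.
Summing: n_T = 4.08 − X.
Mole fractions y_i = n_i/n_T; K = p_V^2 / (p_S^2 p_U) with p_i = y_i·P.
Equating to 0.00438 kPa^-1 and solving on 0 < X < 1: X = 0.448.

X = 0.448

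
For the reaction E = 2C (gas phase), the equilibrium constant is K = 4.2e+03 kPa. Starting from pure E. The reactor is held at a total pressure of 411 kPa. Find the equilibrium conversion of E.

Basis: 1 mol E initially; let X = conversion of E. Extent ξ = X.
Mole table: n_E = 1 − X; n_C = 2X.
Summing: n_T = 1 + X.
Mole fractions y_i = n_i/n_T; K = p_C^2 / (p_E) with p_i = y_i·P.
Equating to 4.2e+03 kPa and solving on 0 < X < 1: X = 0.848.

X = 0.848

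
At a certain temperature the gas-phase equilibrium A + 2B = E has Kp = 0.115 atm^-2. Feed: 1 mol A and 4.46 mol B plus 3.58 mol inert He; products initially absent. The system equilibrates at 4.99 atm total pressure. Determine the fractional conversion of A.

Take 1 mol A as basis and let X be its fractional conversion, so ξ = X.
At extent ξ: n_A = 1 − X; n_B = 4.46 − 2X; n_E = X; n_I = 3.58 (inert).
Summing: n_T = 9.04 − 2X.
With p_i = (n_i/n_T)P, Kp = p_E / (p_A p_B^2).
This yields a degree-3 equation in X; solving on (0,1), X = 0.366.

X = 0.366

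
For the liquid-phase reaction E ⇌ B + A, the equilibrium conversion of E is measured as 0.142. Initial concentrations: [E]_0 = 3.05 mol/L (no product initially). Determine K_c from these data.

K_c = 0.0717 mol/L

Let X = conversion of E.
Concentrations: [E] = 3.05 − 3.05X; [B] = 3.05X; [A] = 3.05X.
At X = 0.142: [E] = 2.62, [B] = 0.433, [A] = 0.433.
K_c = [B] [A] / ([E]) = 0.0717 mol/L.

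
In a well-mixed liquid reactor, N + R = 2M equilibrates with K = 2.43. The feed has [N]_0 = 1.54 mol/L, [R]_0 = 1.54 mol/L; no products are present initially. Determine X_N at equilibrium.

X = 0.438

Let X = conversion of N; extent ξ = 1.54·X mol/L.
Concentrations: [N] = 1.54 − 1.54X; [R] = 1.54 − 1.54X; [M] = 3.08X.
K = [M]^2 / ([N] [R]).
Setting equal to 2.43 and solving for X on (0,1) gives X = 0.438.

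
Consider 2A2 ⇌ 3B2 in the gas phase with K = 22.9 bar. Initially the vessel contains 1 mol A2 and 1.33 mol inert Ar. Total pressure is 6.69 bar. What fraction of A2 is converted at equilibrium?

X = 0.668

Let X = conversion of A2 (basis 1 mol A2); extent of reaction ξ = 0.5X.
Mole table: n_A2 = 1 − X; n_B2 = 1.5X; n_I = 1.33 (inert).
Summing: n_T = 2.33 + 0.5X.
Mole fractions y_i = n_i/n_T; K = p_B2^3 / (p_A2^2) with p_i = y_i·P.
Equating to 22.9 bar and solving on 0 < X < 1: X = 0.668.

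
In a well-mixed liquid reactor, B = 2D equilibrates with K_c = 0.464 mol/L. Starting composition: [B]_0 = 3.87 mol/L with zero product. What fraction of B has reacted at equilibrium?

Let X = conversion of B; extent ξ = 3.87·X mol/L.
Concentrations: [B] = 3.87 − 3.87X; [D] = 7.74X.
K_c = [D]^2 / ([B]).
Equating to 0.464 mol/L: the physical root is X = 0.159.

X = 0.159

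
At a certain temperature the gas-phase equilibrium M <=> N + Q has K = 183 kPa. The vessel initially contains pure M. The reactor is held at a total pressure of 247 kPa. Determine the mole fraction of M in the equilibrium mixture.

Take 1 mol M as basis and let X be its fractional conversion, so ξ = X.
Moles: n_M = 1 − X; n_N = X; n_Q = X.
Summing: n_T = 1 + X.
Mole fractions y_i = n_i/n_T; K = p_N p_Q / (p_M) with p_i = y_i·P.
Substituting and setting equal to 183 kPa gives a polynomial in X; the root in (0,1) is X = 0.652.
Then n_M = 0.348, n_T = 1.65, so y_M = 0.210.

y_M = 0.210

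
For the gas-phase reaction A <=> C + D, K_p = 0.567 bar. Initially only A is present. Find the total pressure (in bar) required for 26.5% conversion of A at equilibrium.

P = 7.51 bar

Take 1 mol A as basis and let X be its fractional conversion, so ξ = X.
Species balance: n_A = 1 − X; n_C = X; n_D = X.
Total moles n_T = 1 + X.
K_p = p_C p_D / (p_A) with p_i = (n_i/n_T)·P.
At X = 0.265: the mole-fraction product g(X) = Π y_i^ν_i = 0.07553. Since K_p = g(X)·P^{1}, P = (K_p/g)^(1/1) = (0.567/0.07553)^(1/1) = 7.51 bar.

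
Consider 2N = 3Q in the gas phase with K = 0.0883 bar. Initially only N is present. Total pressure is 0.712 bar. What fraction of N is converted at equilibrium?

Take 1 mol N as basis and let X be its fractional conversion, so ξ = 0.5X.
Moles: n_N = 1 − X; n_Q = 1.5X.
Summing: n_T = 1 + 0.5X.
With p_i = (n_i/n_T)P, K = p_Q^3 / (p_N^2).
Setting this equal to 0.0883 bar and taking the physical root (0 < X < 1) gives X = 0.279.

X = 0.279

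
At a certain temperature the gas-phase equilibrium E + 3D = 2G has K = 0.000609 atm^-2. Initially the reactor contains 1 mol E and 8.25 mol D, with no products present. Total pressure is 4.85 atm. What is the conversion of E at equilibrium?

Take 1 mol E as basis and let X be its fractional conversion, so ξ = X.
Species balance: n_E = 1 − X; n_D = 8.25 − 3X; n_G = 2X.
Summing: n_T = 9.25 − 2X.
With p_i = (n_i/n_T)P, K = p_G^2 / (p_E p_D^3).
Setting this equal to 0.000609 atm^-2 and taking the physical root (0 < X < 1) gives X = 0.136.

X = 0.136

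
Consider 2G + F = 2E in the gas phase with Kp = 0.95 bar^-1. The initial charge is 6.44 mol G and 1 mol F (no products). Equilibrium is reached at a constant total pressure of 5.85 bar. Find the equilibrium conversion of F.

Let X = conversion of F (basis 1 mol F); extent of reaction ξ = X.
At extent ξ: n_G = 6.44 − 2X; n_F = 1 − X; n_E = 2X.
Summing: n_T = 7.44 − X.
Mole fractions y_i = n_i/n_T; Kp = p_E^2 / (p_G^2 p_F) with p_i = y_i·P.
Equating to 0.95 bar^-1 and solving on 0 < X < 1: X = 0.848.

X = 0.848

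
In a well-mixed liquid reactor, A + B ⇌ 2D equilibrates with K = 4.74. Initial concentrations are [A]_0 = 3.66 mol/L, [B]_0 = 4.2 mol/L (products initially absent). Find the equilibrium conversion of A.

X = 0.557

Let X = conversion of A; extent ξ = 3.66·X mol/L.
Concentrations: [A] = 3.66 − 3.66X; [B] = 4.2 − 3.66X; [D] = 7.32X.
K = [D]^2 / ([A] [B]).
Equating to 4.74: the physical root is X = 0.557.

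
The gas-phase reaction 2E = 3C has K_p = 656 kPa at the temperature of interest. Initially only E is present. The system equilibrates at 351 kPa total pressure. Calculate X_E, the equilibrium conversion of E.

X = 0.534

Basis: 1 mol E initially; let X = conversion of E. Extent ξ = 0.5X.
Mole table: n_E = 1 − X; n_C = 1.5X.
Summing: n_T = 1 + 0.5X.
With p_i = (n_i/n_T)P, K_p = p_C^3 / (p_E^2).
Setting this equal to 656 kPa and taking the physical root (0 < X < 1) gives X = 0.534.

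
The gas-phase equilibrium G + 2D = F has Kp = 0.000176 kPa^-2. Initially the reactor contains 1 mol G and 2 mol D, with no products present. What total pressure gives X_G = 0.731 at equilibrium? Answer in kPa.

Basis: 1 mol G initially; let X = conversion of G. Extent ξ = X.
At extent ξ: n_G = 1 − X; n_D = 2 − 2X; n_F = X.
Summing: n_T = 3 − 2X.
Kp = p_F / (p_G p_D^2) with p_i = (n_i/n_T)·P.
At X = 0.731: the mole-fraction product g(X) = Π y_i^ν_i = 22.21. Since Kp = g(X)·P^{-2}, P = (g/Kp)^(1/2) = (22.21/0.000176)^(1/2) = 355 kPa.

P = 355 kPa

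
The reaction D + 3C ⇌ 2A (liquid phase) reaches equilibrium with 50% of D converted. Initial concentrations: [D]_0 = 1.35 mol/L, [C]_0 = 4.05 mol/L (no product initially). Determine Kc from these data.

Let X = conversion of D.
Concentrations: [D] = 1.35 − 1.35X; [C] = 4.05 − 4.05X; [A] = 2.7X.
At X = 0.5: [D] = 0.675, [C] = 2.02, [A] = 1.35.
Kc = [A]^2 / ([D] [C]^3) = 0.325 (mol/L)^-2.

Kc = 0.325 (mol/L)^-2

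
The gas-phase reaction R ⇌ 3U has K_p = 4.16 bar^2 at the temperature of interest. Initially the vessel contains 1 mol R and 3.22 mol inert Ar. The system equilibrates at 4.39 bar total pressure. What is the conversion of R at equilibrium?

Basis: 1 mol R initially; let X = conversion of R. Extent ξ = X.
Moles: n_R = 1 − X; n_U = 3X; n_I = 3.22 (inert).
n_T = Σnᵢ = 4.22 + 2X.
y_i = n_i/n_T, p_i = y_i·P. K_p = p_U^3 / (p_R).
This yields a degree-3 equation in X; solving on (0,1), X = 0.481.

X = 0.481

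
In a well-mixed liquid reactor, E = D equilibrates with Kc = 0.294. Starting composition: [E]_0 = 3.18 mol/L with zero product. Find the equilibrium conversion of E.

X = 0.227

Let X = conversion of E; extent ξ = 3.18·X mol/L.
Concentrations: [E] = 3.18 − 3.18X; [D] = 3.18X.
Kc = [D] / ([E]).
This equals 0.294 at X = 0.227 (the root in 0 < X < 1).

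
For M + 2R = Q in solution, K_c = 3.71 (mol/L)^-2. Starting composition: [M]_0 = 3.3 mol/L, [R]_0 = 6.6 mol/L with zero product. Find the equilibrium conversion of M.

X = 0.828

Let X = conversion of M; extent ξ = 3.3·X mol/L.
Concentrations: [M] = 3.3 − 3.3X; [R] = 6.6 − 6.6X; [Q] = 3.3X.
K_c = [Q] / ([M] [R]^2).
Equating to 3.71 (mol/L)^-2: the physical root is X = 0.828.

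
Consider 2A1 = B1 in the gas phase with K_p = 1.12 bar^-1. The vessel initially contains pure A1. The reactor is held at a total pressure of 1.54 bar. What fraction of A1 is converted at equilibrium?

X = 0.644

Take 1 mol A1 as basis and let X be its fractional conversion, so ξ = 0.5X.
Mole table: n_A1 = 1 − X; n_B1 = 0.5X.
n_T = Σnᵢ = 1 − 0.5X.
y_i = n_i/n_T, p_i = y_i·P. K_p = p_B1 / (p_A1^2).
This yields a degree-2 equation in X; solving on (0,1), X = 0.644.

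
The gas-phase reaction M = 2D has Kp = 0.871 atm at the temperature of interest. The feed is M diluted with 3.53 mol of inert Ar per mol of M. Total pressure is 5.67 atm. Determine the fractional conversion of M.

X = 0.349

Let X = conversion of M (basis 1 mol M); extent of reaction ξ = X.
Moles: n_M = 1 − X; n_D = 2X; n_I = 3.53 (inert).
n_T = Σnᵢ = 4.53 + X.
Mole fractions y_i = n_i/n_T; Kp = p_D^2 / (p_M) with p_i = y_i·P.
Setting this equal to 0.871 atm and taking the physical root (0 < X < 1) gives X = 0.349.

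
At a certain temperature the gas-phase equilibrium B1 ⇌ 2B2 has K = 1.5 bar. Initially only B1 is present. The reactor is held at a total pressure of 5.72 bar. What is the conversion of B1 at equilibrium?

Take 1 mol B1 as basis and let X be its fractional conversion, so ξ = X.
Species balance: n_B1 = 1 − X; n_B2 = 2X.
Total moles n_T = 1 + X.
y_i = n_i/n_T, p_i = y_i·P. K = p_B2^2 / (p_B1).
This yields a degree-2 equation in X; solving on (0,1), X = 0.248.

X = 0.248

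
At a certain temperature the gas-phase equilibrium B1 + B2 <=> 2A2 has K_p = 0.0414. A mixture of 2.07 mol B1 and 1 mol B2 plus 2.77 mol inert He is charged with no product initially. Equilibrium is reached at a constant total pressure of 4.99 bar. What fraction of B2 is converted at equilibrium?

Basis: 1 mol B2 initially; let X = conversion of B2. Extent ξ = X.
Species balance: n_B1 = 2.07 − X; n_B2 = 1 − X; n_A2 = 2X; n_I = 2.77 (inert).
Since Δν = 0, n_T = 5.84 throughout.
Mole fractions y_i = n_i/n_T; K_p = p_A2^2 / (p_B1 p_B2) with p_i = y_i·P.
This yields a degree-2 equation in X; solving on (0,1), X = 0.132.

X = 0.132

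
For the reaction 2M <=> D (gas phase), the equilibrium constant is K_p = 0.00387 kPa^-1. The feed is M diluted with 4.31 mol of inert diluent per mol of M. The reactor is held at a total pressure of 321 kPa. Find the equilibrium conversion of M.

X = 0.262

Basis: 1 mol M initially; let X = conversion of M. Extent ξ = 0.5X.
Mole table: n_M = 1 − X; n_D = 0.5X; n_I = 4.31 (inert).
n_T = Σnᵢ = 5.31 − 0.5X.
With p_i = (n_i/n_T)P, K_p = p_D / (p_M^2).
This yields a degree-2 equation in X; solving on (0,1), X = 0.262.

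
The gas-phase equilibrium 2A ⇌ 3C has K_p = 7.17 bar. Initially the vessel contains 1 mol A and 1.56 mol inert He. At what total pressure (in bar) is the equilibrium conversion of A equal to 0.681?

Basis: 1 mol A initially; let X = conversion of A. Extent ξ = 0.5X.
Moles: n_A = 1 − X; n_C = 1.5X; n_I = 1.56 (inert).
Total moles n_T = 2.56 + 0.5X.
K_p = p_C^3 / (p_A^2) with p_i = (n_i/n_T)·P.
At X = 0.681: the mole-fraction product g(X) = Π y_i^ν_i = 3.611. Since K_p = g(X)·P^{1}, P = (K_p/g)^(1/1) = (7.17/3.611)^(1/1) = 1.99 bar.

P = 1.99 bar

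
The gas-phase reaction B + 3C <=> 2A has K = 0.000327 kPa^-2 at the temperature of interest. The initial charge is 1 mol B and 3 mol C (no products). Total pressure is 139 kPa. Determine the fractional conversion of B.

Let X = conversion of B (basis 1 mol B); extent of reaction ξ = X.
Mole table: n_B = 1 − X; n_C = 3 − 3X; n_A = 2X.
Total moles n_T = 4 − 2X.
Mole fractions y_i = n_i/n_T; K = p_A^2 / (p_B p_C^3) with p_i = y_i·P.
Equating to 0.000327 kPa^-2 and solving on 0 < X < 1: X = 0.516.

X = 0.516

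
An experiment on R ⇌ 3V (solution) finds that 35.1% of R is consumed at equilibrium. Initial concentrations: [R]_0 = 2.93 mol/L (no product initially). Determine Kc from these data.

Kc = 15.4 (mol/L)^2

Let X = conversion of R.
Concentrations: [R] = 2.93 − 2.93X; [V] = 8.79X.
At X = 0.351: [R] = 1.9, [V] = 3.09.
Kc = [V]^3 / ([R]) = 15.4 (mol/L)^2.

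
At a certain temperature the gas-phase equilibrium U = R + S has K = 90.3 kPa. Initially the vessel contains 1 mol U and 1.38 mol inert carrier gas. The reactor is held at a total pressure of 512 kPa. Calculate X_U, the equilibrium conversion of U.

Take 1 mol U as basis and let X be its fractional conversion, so ξ = X.
At extent ξ: n_U = 1 − X; n_R = X; n_S = X; n_I = 1.38 (inert).
n_T = Σnᵢ = 2.38 + X.
With p_i = (n_i/n_T)P, K = p_R p_S / (p_U).
Substituting and setting equal to 90.3 kPa gives a polynomial in X; the root in (0,1) is X = 0.503.

X = 0.503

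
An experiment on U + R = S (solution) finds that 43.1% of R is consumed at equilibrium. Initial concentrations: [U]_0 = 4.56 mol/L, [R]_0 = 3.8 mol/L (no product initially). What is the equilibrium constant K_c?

Let X = conversion of R.
Concentrations: [U] = 4.56 − 3.8X; [R] = 3.8 − 3.8X; [S] = 3.8X.
At X = 0.431: [U] = 2.92, [R] = 2.16, [S] = 1.64.
K_c = [S] / ([U] [R]) = 0.259 L/mol.

K_c = 0.259 L/mol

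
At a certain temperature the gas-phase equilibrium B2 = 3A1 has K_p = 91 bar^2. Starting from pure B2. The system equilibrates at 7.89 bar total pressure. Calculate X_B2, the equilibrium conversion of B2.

X = 0.476

Basis: 1 mol B2 initially; let X = conversion of B2. Extent ξ = X.
Mole table: n_B2 = 1 − X; n_A1 = 3X.
Summing: n_T = 1 + 2X.
With p_i = (n_i/n_T)P, K_p = p_A1^3 / (p_B2).
This yields a degree-3 equation in X; solving on (0,1), X = 0.476.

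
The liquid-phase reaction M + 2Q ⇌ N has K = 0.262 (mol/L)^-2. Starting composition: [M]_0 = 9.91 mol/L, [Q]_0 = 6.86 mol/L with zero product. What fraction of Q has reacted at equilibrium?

X = 0.821

Let X = conversion of Q; extent ξ = 6.86X/2 mol/L.
Concentrations: [M] = 9.91 − 3.43X; [Q] = 6.86 − 6.86X; [N] = 3.43X.
K = [N] / ([M] [Q]^2).
Equating to 0.262 (mol/L)^-2: the physical root is X = 0.821.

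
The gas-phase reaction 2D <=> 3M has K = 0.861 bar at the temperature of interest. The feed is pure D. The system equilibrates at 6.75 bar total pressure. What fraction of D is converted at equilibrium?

Basis: 1 mol D initially; let X = conversion of D. Extent ξ = 0.5X.
Species balance: n_D = 1 − X; n_M = 1.5X.
Total moles n_T = 1 + 0.5X.
With p_i = (n_i/n_T)P, K = p_M^3 / (p_D^2).
Equating to 0.861 bar and solving on 0 < X < 1: X = 0.281.

X = 0.281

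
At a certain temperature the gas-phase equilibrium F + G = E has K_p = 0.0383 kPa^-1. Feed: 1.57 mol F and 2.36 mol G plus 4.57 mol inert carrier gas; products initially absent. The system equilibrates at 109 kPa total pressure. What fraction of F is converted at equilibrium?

X = 0.467

Take 1.57 mol F as basis and let X be its fractional conversion, so ξ = 1.57X.
Moles: n_F = 1.57 − 1.57X; n_G = 2.36 − 1.57X; n_E = 1.57X; n_I = 4.57 (inert).
n_T = Σnᵢ = 8.5 − 1.57X.
y_i = n_i/n_T, p_i = y_i·P. K_p = p_E / (p_F p_G).
Setting this equal to 0.0383 kPa^-1 and taking the physical root (0 < X < 1) gives X = 0.467.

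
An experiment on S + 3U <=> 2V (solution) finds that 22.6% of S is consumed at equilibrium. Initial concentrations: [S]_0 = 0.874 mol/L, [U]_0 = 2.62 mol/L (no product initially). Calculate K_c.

Let X = conversion of S.
Concentrations: [S] = 0.874 − 0.874X; [U] = 2.62 − 2.62X; [V] = 1.75X.
At X = 0.226: [S] = 0.676, [U] = 2.03, [V] = 0.395.
K_c = [V]^2 / ([S] [U]^3) = 0.0277 (mol/L)^-2.

K_c = 0.0277 (mol/L)^-2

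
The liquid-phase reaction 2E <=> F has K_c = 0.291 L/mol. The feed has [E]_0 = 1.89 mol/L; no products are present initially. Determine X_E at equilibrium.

Let X = conversion of E; extent ξ = 1.89X/2 mol/L.
Concentrations: [E] = 1.89 − 1.89X; [F] = 0.945X.
K_c = [F] / ([E]^2).
Equating to 0.291 L/mol: the physical root is X = 0.398.

X = 0.398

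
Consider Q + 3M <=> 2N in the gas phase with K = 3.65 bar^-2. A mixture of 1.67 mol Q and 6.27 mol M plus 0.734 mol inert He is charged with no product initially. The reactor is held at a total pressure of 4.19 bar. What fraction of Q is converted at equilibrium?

X = 0.797

Basis: 1.67 mol Q initially; let X = conversion of Q. Extent ξ = 1.67X.
Species balance: n_Q = 1.67 − 1.67X; n_M = 6.27 − 5.01X; n_N = 3.34X; n_I = 0.734 (inert).
n_T = Σnᵢ = 8.67 − 3.34X.
y_i = n_i/n_T, p_i = y_i·P. K = p_N^2 / (p_Q p_M^3).
Substituting and setting equal to 3.65 bar^-2 gives a polynomial in X; the root in (0,1) is X = 0.797.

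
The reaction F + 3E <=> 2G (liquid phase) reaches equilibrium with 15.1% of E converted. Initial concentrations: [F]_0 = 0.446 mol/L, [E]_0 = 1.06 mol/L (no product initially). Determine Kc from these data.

Kc = 0.0398 (mol/L)^-2

Let X = conversion of E.
Concentrations: [F] = 0.446 − 0.353X; [E] = 1.06 − 1.06X; [G] = 0.707X.
At X = 0.151: [F] = 0.393, [E] = 0.9, [G] = 0.107.
Kc = [G]^2 / ([F] [E]^3) = 0.0398 (mol/L)^-2.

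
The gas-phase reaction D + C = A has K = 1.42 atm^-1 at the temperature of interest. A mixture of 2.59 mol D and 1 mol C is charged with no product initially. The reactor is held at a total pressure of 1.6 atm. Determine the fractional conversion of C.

X = 0.602

Take 1 mol C as basis and let X be its fractional conversion, so ξ = X.
Species balance: n_D = 2.59 − X; n_C = 1 − X; n_A = X.
Summing: n_T = 3.59 − X.
Mole fractions y_i = n_i/n_T; K = p_A / (p_D p_C) with p_i = y_i·P.
Equating to 1.42 atm^-1 and solving on 0 < X < 1: X = 0.602.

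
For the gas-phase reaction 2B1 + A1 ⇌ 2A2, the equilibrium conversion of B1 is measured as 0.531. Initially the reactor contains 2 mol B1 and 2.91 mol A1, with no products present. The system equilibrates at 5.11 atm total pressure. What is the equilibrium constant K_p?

Take 2 mol B1 as basis and let X be its fractional conversion, so ξ = X.
Species balance: n_B1 = 2 − 2X; n_A1 = 2.91 − X; n_A2 = 2X.
Summing: n_T = 4.91 − X.
At X = 0.531: n_B1 = 0.938, n_A1 = 2.38, n_A2 = 1.06, n_T = 4.38.
p_i = (n_i/n_T)·P. K_p = p_A2^2 / (p_B1^2 p_A1) = 0.462 atm^-1.

K_p = 0.462 atm^-1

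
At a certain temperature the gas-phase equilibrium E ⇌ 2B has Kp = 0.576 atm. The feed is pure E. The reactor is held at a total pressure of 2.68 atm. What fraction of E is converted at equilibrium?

X = 0.226

Let X = conversion of E (basis 1 mol E); extent of reaction ξ = X.
Moles: n_E = 1 − X; n_B = 2X.
Summing: n_T = 1 + X.
With p_i = (n_i/n_T)P, Kp = p_B^2 / (p_E).
Substituting and setting equal to 0.576 atm gives a polynomial in X; the root in (0,1) is X = 0.226.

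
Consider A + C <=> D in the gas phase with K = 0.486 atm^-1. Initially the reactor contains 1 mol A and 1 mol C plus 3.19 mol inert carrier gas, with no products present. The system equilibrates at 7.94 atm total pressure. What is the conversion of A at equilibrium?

X = 0.343

Basis: 1 mol A initially; let X = conversion of A. Extent ξ = X.
Species balance: n_A = 1 − X; n_C = 1 − X; n_D = X; n_I = 3.19 (inert).
Total moles n_T = 5.19 − X.
With p_i = (n_i/n_T)P, K = p_D / (p_A p_C).
Equating to 0.486 atm^-1 and solving on 0 < X < 1: X = 0.343.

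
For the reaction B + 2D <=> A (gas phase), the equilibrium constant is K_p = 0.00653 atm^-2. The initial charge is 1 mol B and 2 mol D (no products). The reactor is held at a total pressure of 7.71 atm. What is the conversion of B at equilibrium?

X = 0.135

Basis: 1 mol B initially; let X = conversion of B. Extent ξ = X.
Species balance: n_B = 1 − X; n_D = 2 − 2X; n_A = X.
n_T = Σnᵢ = 3 − 2X.
Mole fractions y_i = n_i/n_T; K_p = p_A / (p_B p_D^2) with p_i = y_i·P.
Setting this equal to 0.00653 atm^-2 and taking the physical root (0 < X < 1) gives X = 0.135.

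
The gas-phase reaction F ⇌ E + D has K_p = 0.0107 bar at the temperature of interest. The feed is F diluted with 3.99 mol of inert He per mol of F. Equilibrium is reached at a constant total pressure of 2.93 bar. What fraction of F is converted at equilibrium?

X = 0.128

Let X = conversion of F (basis 1 mol F); extent of reaction ξ = X.
Moles: n_F = 1 − X; n_E = X; n_D = X; n_I = 3.99 (inert).
n_T = Σnᵢ = 4.99 + X.
Mole fractions y_i = n_i/n_T; K_p = p_E p_D / (p_F) with p_i = y_i·P.
This yields a degree-2 equation in X; solving on (0,1), X = 0.128.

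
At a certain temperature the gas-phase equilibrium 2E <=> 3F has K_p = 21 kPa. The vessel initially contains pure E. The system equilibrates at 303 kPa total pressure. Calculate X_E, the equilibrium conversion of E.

X = 0.237

Take 1 mol E as basis and let X be its fractional conversion, so ξ = 0.5X.
Species balance: n_E = 1 − X; n_F = 1.5X.
n_T = Σnᵢ = 1 + 0.5X.
With p_i = (n_i/n_T)P, K_p = p_F^3 / (p_E^2).
Setting this equal to 21 kPa and taking the physical root (0 < X < 1) gives X = 0.237.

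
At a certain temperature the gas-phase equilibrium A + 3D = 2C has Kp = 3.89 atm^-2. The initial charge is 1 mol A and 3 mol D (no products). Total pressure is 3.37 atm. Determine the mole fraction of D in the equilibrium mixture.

y_D = 0.366

Basis: 1 mol A initially; let X = conversion of A. Extent ξ = X.
Mole table: n_A = 1 − X; n_D = 3 − 3X; n_C = 2X.
n_T = Σnᵢ = 4 − 2X.
y_i = n_i/n_T, p_i = y_i·P. Kp = p_C^2 / (p_A p_D^3).
Setting this equal to 3.89 atm^-2 and taking the physical root (0 < X < 1) gives X = 0.678.
Then n_D = 0.967, n_T = 2.64, so y_D = 0.366.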